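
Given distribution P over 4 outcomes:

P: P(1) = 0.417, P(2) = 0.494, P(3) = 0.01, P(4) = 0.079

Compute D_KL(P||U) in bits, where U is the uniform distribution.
0.6155 bits

U(i) = 1/4 for all i

D_KL(P||U) = Σ P(x) log₂(P(x) / (1/4))
           = Σ P(x) log₂(P(x)) + log₂(4)
           = log₂(4) - H(P)

H(P) = -Σ P(x) log₂(P(x)):
  -P(1)·log₂(P(1)) = -(0.417)·log₂(0.417) = 0.52620
  -P(2)·log₂(P(2)) = -(0.494)·log₂(0.494) = 0.50260
  -P(3)·log₂(P(3)) = -(0.01)·log₂(0.01) = 0.06644
  -P(4)·log₂(P(4)) = -(0.079)·log₂(0.079) = 0.28930
H(P) = 0.52620 + 0.50260 + 0.06644 + 0.28930 = 1.38454 bits

log₂(4) = 2.00000 bits

D_KL(P||U) = 2.00000 - 1.38454 = 0.61546 ≈ 0.6155 bits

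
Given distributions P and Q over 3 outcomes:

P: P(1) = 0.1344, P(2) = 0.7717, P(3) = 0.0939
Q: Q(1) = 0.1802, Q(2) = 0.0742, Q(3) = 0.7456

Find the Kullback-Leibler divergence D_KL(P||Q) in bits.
2.2697 bits

D_KL(P||Q) = Σ P(x) log₂(P(x)/Q(x))

Computing term by term:
  P(1)·log₂(P(1)/Q(1)) = 0.1344·log₂(0.1344/0.1802) = -0.05686
  P(2)·log₂(P(2)/Q(2)) = 0.7717·log₂(0.7717/0.0742) = 2.60723
  P(3)·log₂(P(3)/Q(3)) = 0.0939·log₂(0.0939/0.7456) = -0.28069

D_KL(P||Q) = -0.05686 + 2.60723 - 0.28069 = 2.26968 ≈ 2.2697 bits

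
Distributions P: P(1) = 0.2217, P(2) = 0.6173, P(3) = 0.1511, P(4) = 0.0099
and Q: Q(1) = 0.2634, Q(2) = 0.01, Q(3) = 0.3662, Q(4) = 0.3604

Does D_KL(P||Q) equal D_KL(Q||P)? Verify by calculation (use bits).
D_KL(P||Q) = 3.3722 bits, D_KL(Q||P) = 2.3427 bits. No — D_KL(P||Q) ≠ D_KL(Q||P) for this pair.

D_KL(P||Q) = Σ P(x) log₂(P(x)/Q(x))

Computing term by term:
  P(1)·log₂(P(1)/Q(1)) = 0.2217·log₂(0.2217/0.2634) = -0.05512
  P(2)·log₂(P(2)/Q(2)) = 0.6173·log₂(0.6173/0.01) = 3.67164
  P(3)·log₂(P(3)/Q(3)) = 0.1511·log₂(0.1511/0.3662) = -0.19297
  P(4)·log₂(P(4)/Q(4)) = 0.0099·log₂(0.0099/0.3604) = -0.05134

D_KL(P||Q) = -0.05512 + 3.67164 - 0.19297 - 0.05134 = 3.37221 ≈ 3.3722 bits

D_KL(Q||P) = Σ Q(x) log₂(Q(x)/P(x))

Computing term by term:
  Q(1)·log₂(Q(1)/P(1)) = 0.2634·log₂(0.2634/0.2217) = 0.06549
  Q(2)·log₂(Q(2)/P(2)) = 0.01·log₂(0.01/0.6173) = -0.05948
  Q(3)·log₂(Q(3)/P(3)) = 0.3662·log₂(0.3662/0.1511) = 0.46768
  Q(4)·log₂(Q(4)/P(4)) = 0.3604·log₂(0.3604/0.0099) = 1.86904

D_KL(Q||P) = 0.06549 - 0.05948 + 0.46768 + 1.86904 = 2.34273 ≈ 2.3427 bits

These are NOT equal (difference: 1.0295 bits). KL divergence is asymmetric: D_KL(P||Q) ≠ D_KL(Q||P) in general.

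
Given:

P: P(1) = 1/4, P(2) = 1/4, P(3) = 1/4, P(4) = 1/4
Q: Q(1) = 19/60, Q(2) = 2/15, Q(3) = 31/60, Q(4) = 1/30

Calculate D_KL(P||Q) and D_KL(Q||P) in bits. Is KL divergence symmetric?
D_KL(P||Q) = 0.6064 bits, D_KL(Q||P) = 0.4313 bits. No, KL divergence is not symmetric.

D_KL(P||Q) = Σ P(x) log₂(P(x)/Q(x))

Computing term by term:
  P(1)·log₂(P(1)/Q(1)) = (1/4)·log₂((1/4)/(19/60)) = -0.08526
  P(2)·log₂(P(2)/Q(2)) = (1/4)·log₂((1/4)/(2/15)) = 0.22672
  P(3)·log₂(P(3)/Q(3)) = (1/4)·log₂((1/4)/(31/60)) = -0.26183
  P(4)·log₂(P(4)/Q(4)) = (1/4)·log₂((1/4)/(1/30)) = 0.72672

D_KL(P||Q) = -0.08526 + 0.22672 - 0.26183 + 0.72672 = 0.60635 ≈ 0.6064 bits

D_KL(Q||P) = Σ Q(x) log₂(Q(x)/P(x))

Computing term by term:
  Q(1)·log₂(Q(1)/P(1)) = (19/60)·log₂((19/60)/(1/4)) = 0.10800
  Q(2)·log₂(Q(2)/P(2)) = (2/15)·log₂((2/15)/(1/4)) = -0.12092
  Q(3)·log₂(Q(3)/P(3)) = (31/60)·log₂((31/60)/(1/4)) = 0.54111
  Q(4)·log₂(Q(4)/P(4)) = (1/30)·log₂((1/30)/(1/4)) = -0.09690

D_KL(Q||P) = 0.10800 - 0.12092 + 0.54111 - 0.09690 = 0.43129 ≈ 0.4313 bits

These are NOT equal (difference: 0.1751 bits). KL divergence is asymmetric: D_KL(P||Q) ≠ D_KL(Q||P) in general.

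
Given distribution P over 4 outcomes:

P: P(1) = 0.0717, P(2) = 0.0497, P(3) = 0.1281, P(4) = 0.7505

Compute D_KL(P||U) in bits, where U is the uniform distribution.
0.8216 bits

U(i) = 1/4 for all i

D_KL(P||U) = Σ P(x) log₂(P(x) / (1/4))
           = Σ P(x) log₂(P(x)) + log₂(4)
           = log₂(4) - H(P)

H(P) = -Σ P(x) log₂(P(x)):
  -P(1)·log₂(P(1)) = -(0.0717)·log₂(0.0717) = 0.27260
  -P(2)·log₂(P(2)) = -(0.0497)·log₂(0.0497) = 0.21523
  -P(3)·log₂(P(3)) = -(0.1281)·log₂(0.1281) = 0.37977
  -P(4)·log₂(P(4)) = -(0.7505)·log₂(0.7505) = 0.31076
H(P) = 0.27260 + 0.21523 + 0.37977 + 0.31076 = 1.17836 bits

log₂(4) = 2.00000 bits

D_KL(P||U) = 2.00000 - 1.17836 = 0.82164 ≈ 0.8216 bits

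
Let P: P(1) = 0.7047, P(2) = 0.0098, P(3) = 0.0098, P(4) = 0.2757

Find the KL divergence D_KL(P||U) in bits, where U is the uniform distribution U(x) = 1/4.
1.0009 bits

U(i) = 1/4 for all i

D_KL(P||U) = Σ P(x) log₂(P(x) / (1/4))
           = Σ P(x) log₂(P(x)) + log₂(4)
           = log₂(4) - H(P)

H(P) = -Σ P(x) log₂(P(x)):
  -P(1)·log₂(P(1)) = -(0.7047)·log₂(0.7047) = 0.35582
  -P(2)·log₂(P(2)) = -(0.0098)·log₂(0.0098) = 0.06540
  -P(3)·log₂(P(3)) = -(0.0098)·log₂(0.0098) = 0.06540
  -P(4)·log₂(P(4)) = -(0.2757)·log₂(0.2757) = 0.51248
H(P) = 0.35582 + 0.06540 + 0.06540 + 0.51248 = 0.99910 bits

log₂(4) = 2.00000 bits

D_KL(P||U) = 2.00000 - 0.99910 = 1.00090 ≈ 1.0009 bits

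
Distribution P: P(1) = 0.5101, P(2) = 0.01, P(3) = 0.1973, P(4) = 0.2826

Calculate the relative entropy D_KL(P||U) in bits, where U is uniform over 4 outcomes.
0.4610 bits

U(i) = 1/4 for all i

D_KL(P||U) = Σ P(x) log₂(P(x) / (1/4))
           = Σ P(x) log₂(P(x)) + log₂(4)
           = log₂(4) - H(P)

H(P) = -Σ P(x) log₂(P(x)):
  -P(1)·log₂(P(1)) = -(0.5101)·log₂(0.5101) = 0.49538
  -P(2)·log₂(P(2)) = -(0.01)·log₂(0.01) = 0.06644
  -P(3)·log₂(P(3)) = -(0.1973)·log₂(0.1973) = 0.46199
  -P(4)·log₂(P(4)) = -(0.2826)·log₂(0.2826) = 0.51523
H(P) = 0.49538 + 0.06644 + 0.46199 + 0.51523 = 1.53904 bits

log₂(4) = 2.00000 bits

D_KL(P||U) = 2.00000 - 1.53904 = 0.46096 ≈ 0.4610 bits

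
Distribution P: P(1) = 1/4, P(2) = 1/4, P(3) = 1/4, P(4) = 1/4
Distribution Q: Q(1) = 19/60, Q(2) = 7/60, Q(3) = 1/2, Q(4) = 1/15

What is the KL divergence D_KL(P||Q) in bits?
0.4163 bits

D_KL(P||Q) = Σ P(x) log₂(P(x)/Q(x))

Computing term by term:
  P(1)·log₂(P(1)/Q(1)) = (1/4)·log₂((1/4)/(19/60)) = -0.08526
  P(2)·log₂(P(2)/Q(2)) = (1/4)·log₂((1/4)/(7/60)) = 0.27488
  P(3)·log₂(P(3)/Q(3)) = (1/4)·log₂((1/4)/(1/2)) = -0.25000
  P(4)·log₂(P(4)/Q(4)) = (1/4)·log₂((1/4)/(1/15)) = 0.47672

D_KL(P||Q) = -0.08526 + 0.27488 - 0.25000 + 0.47672 = 0.41634 ≈ 0.4163 bits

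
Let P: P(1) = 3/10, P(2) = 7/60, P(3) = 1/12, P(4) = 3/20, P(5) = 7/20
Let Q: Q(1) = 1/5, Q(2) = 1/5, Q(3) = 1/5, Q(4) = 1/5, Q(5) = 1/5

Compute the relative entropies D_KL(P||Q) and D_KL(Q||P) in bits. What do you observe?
D_KL(P||Q) = 0.1998 bits, D_KL(Q||P) = 0.2127 bits. The two directions give different values (D_KL(Q||P) exceeds D_KL(P||Q) by 0.0129 bits): KL divergence is asymmetric.

D_KL(P||Q) = Σ P(x) log₂(P(x)/Q(x))

Computing term by term:
  P(1)·log₂(P(1)/Q(1)) = (3/10)·log₂((3/10)/(1/5)) = 0.17549
  P(2)·log₂(P(2)/Q(2)) = (7/60)·log₂((7/60)/(1/5)) = -0.09072
  P(3)·log₂(P(3)/Q(3)) = (1/12)·log₂((1/12)/(1/5)) = -0.10525
  P(4)·log₂(P(4)/Q(4)) = (3/20)·log₂((3/20)/(1/5)) = -0.06226
  P(5)·log₂(P(5)/Q(5)) = (7/20)·log₂((7/20)/(1/5)) = 0.28257

D_KL(P||Q) = 0.17549 - 0.09072 - 0.10525 - 0.06226 + 0.28257 = 0.19983 ≈ 0.1998 bits

D_KL(Q||P) = Σ Q(x) log₂(Q(x)/P(x))

Computing term by term:
  Q(1)·log₂(Q(1)/P(1)) = (1/5)·log₂((1/5)/(3/10)) = -0.11699
  Q(2)·log₂(Q(2)/P(2)) = (1/5)·log₂((1/5)/(7/60)) = 0.15552
  Q(3)·log₂(Q(3)/P(3)) = (1/5)·log₂((1/5)/(1/12)) = 0.25261
  Q(4)·log₂(Q(4)/P(4)) = (1/5)·log₂((1/5)/(3/20)) = 0.08301
  Q(5)·log₂(Q(5)/P(5)) = (1/5)·log₂((1/5)/(7/20)) = -0.16147

D_KL(Q||P) = -0.11699 + 0.15552 + 0.25261 + 0.08301 - 0.16147 = 0.21268 ≈ 0.2127 bits

These are NOT equal (difference: 0.0129 bits). KL divergence is asymmetric: D_KL(P||Q) ≠ D_KL(Q||P) in general.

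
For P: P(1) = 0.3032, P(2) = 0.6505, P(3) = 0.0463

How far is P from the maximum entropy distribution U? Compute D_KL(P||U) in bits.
0.4542 bits

U(i) = 1/3 for all i

D_KL(P||U) = Σ P(x) log₂(P(x) / (1/3))
           = Σ P(x) log₂(P(x)) + log₂(3)
           = log₂(3) - H(P)

H(P) = -Σ P(x) log₂(P(x)):
  -P(1)·log₂(P(1)) = -(0.3032)·log₂(0.3032) = 0.52201
  -P(2)·log₂(P(2)) = -(0.6505)·log₂(0.6505) = 0.40356
  -P(3)·log₂(P(3)) = -(0.0463)·log₂(0.0463) = 0.20524
H(P) = 0.52201 + 0.40356 + 0.20524 = 1.13081 bits

log₂(3) = 1.58496 bits

D_KL(P||U) = 1.58496 - 1.13081 = 0.45415 ≈ 0.4542 bits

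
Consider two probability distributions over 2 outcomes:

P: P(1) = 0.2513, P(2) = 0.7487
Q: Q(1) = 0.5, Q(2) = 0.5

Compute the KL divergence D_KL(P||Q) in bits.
0.1867 bits

D_KL(P||Q) = Σ P(x) log₂(P(x)/Q(x))

Computing term by term:
  P(1)·log₂(P(1)/Q(1)) = 0.2513·log₂(0.2513/0.5) = -0.24942
  P(2)·log₂(P(2)/Q(2)) = 0.7487·log₂(0.7487/0.5) = 0.43609

D_KL(P||Q) = -0.24942 + 0.43609 = 0.18667 ≈ 0.1867 bits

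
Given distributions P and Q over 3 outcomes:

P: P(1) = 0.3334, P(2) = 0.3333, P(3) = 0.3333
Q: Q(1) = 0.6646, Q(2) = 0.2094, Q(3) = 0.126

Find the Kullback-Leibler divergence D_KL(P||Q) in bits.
0.3594 bits

D_KL(P||Q) = Σ P(x) log₂(P(x)/Q(x))

Computing term by term:
  P(1)·log₂(P(1)/Q(1)) = 0.3334·log₂(0.3334/0.6646) = -0.33181
  P(2)·log₂(P(2)/Q(2)) = 0.3333·log₂(0.3333/0.2094) = 0.22350
  P(3)·log₂(P(3)/Q(3)) = 0.3333·log₂(0.3333/0.126) = 0.46775

D_KL(P||Q) = -0.33181 + 0.22350 + 0.46775 = 0.35944 ≈ 0.3594 bits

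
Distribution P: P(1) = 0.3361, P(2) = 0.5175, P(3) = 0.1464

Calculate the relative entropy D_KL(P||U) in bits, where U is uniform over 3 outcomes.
0.1586 bits

U(i) = 1/3 for all i

D_KL(P||U) = Σ P(x) log₂(P(x) / (1/3))
           = Σ P(x) log₂(P(x)) + log₂(3)
           = log₂(3) - H(P)

H(P) = -Σ P(x) log₂(P(x)):
  -P(1)·log₂(P(1)) = -(0.3361)·log₂(0.3361) = 0.52870
  -P(2)·log₂(P(2)) = -(0.5175)·log₂(0.5175) = 0.49182
  -P(3)·log₂(P(3)) = -(0.1464)·log₂(0.1464) = 0.40582
H(P) = 0.52870 + 0.49182 + 0.40582 = 1.42634 bits

log₂(3) = 1.58496 bits

D_KL(P||U) = 1.58496 - 1.42634 = 0.15862 ≈ 0.1586 bits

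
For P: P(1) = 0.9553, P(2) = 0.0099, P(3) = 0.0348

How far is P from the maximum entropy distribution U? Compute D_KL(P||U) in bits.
1.2874 bits

U(i) = 1/3 for all i

D_KL(P||U) = Σ P(x) log₂(P(x) / (1/3))
           = Σ P(x) log₂(P(x)) + log₂(3)
           = log₂(3) - H(P)

H(P) = -Σ P(x) log₂(P(x)):
  -P(1)·log₂(P(1)) = -(0.9553)·log₂(0.9553) = 0.06303
  -P(2)·log₂(P(2)) = -(0.0099)·log₂(0.0099) = 0.06592
  -P(3)·log₂(P(3)) = -(0.0348)·log₂(0.0348) = 0.16860
H(P) = 0.06303 + 0.06592 + 0.16860 = 0.29755 bits

log₂(3) = 1.58496 bits

D_KL(P||U) = 1.58496 - 0.29755 = 1.28741 ≈ 1.2874 bits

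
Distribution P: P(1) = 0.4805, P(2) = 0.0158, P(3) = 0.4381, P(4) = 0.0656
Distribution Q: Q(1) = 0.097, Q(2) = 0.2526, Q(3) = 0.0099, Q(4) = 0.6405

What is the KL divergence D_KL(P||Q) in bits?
3.2258 bits

D_KL(P||Q) = Σ P(x) log₂(P(x)/Q(x))

Computing term by term:
  P(1)·log₂(P(1)/Q(1)) = 0.4805·log₂(0.4805/0.097) = 1.10922
  P(2)·log₂(P(2)/Q(2)) = 0.0158·log₂(0.0158/0.2526) = -0.06318
  P(3)·log₂(P(3)/Q(3)) = 0.4381·log₂(0.4381/0.0099) = 2.39539
  P(4)·log₂(P(4)/Q(4)) = 0.0656·log₂(0.0656/0.6405) = -0.21566

D_KL(P||Q) = 1.10922 - 0.06318 + 2.39539 - 0.21566 = 3.22577 ≈ 3.2258 bits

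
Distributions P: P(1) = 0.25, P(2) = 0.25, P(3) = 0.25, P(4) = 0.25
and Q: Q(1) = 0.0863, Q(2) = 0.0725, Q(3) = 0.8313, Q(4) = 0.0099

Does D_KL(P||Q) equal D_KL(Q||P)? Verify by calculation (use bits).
D_KL(P||Q) = 1.5613 bits, D_KL(Q||P) = 1.1330 bits. No — D_KL(P||Q) ≠ D_KL(Q||P) for this pair.

D_KL(P||Q) = Σ P(x) log₂(P(x)/Q(x))

Computing term by term:
  P(1)·log₂(P(1)/Q(1)) = 0.25·log₂(0.25/0.0863) = 0.38362
  P(2)·log₂(P(2)/Q(2)) = 0.25·log₂(0.25/0.0725) = 0.44647
  P(3)·log₂(P(3)/Q(3)) = 0.25·log₂(0.25/0.8313) = -0.43336
  P(4)·log₂(P(4)/Q(4)) = 0.25·log₂(0.25/0.0099) = 1.16459

D_KL(P||Q) = 0.38362 + 0.44647 - 0.43336 + 1.16459 = 1.56132 ≈ 1.5613 bits

D_KL(Q||P) = Σ Q(x) log₂(Q(x)/P(x))

Computing term by term:
  Q(1)·log₂(Q(1)/P(1)) = 0.0863·log₂(0.0863/0.25) = -0.13243
  Q(2)·log₂(Q(2)/P(2)) = 0.0725·log₂(0.0725/0.25) = -0.12948
  Q(3)·log₂(Q(3)/P(3)) = 0.8313·log₂(0.8313/0.25) = 1.44101
  Q(4)·log₂(Q(4)/P(4)) = 0.0099·log₂(0.0099/0.25) = -0.04612

D_KL(Q||P) = -0.13243 - 0.12948 + 1.44101 - 0.04612 = 1.13298 ≈ 1.1330 bits

These are NOT equal (difference: 0.4283 bits). KL divergence is asymmetric: D_KL(P||Q) ≠ D_KL(Q||P) in general.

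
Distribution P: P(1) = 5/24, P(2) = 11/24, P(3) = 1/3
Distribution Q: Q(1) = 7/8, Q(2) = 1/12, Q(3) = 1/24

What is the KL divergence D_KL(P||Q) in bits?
1.6959 bits

D_KL(P||Q) = Σ P(x) log₂(P(x)/Q(x))

Computing term by term:
  P(1)·log₂(P(1)/Q(1)) = (5/24)·log₂((5/24)/(7/8)) = -0.43133
  P(2)·log₂(P(2)/Q(2)) = (11/24)·log₂((11/24)/(1/12)) = 1.12724
  P(3)·log₂(P(3)/Q(3)) = (1/3)·log₂((1/3)/(1/24)) = 1.00000

D_KL(P||Q) = -0.43133 + 1.12724 + 1.00000 = 1.69591 ≈ 1.6959 bits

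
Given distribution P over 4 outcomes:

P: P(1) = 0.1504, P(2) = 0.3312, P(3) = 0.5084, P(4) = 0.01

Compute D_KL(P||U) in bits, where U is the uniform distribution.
0.4983 bits

U(i) = 1/4 for all i

D_KL(P||U) = Σ P(x) log₂(P(x) / (1/4))
           = Σ P(x) log₂(P(x)) + log₂(4)
           = log₂(4) - H(P)

H(P) = -Σ P(x) log₂(P(x)):
  -P(1)·log₂(P(1)) = -(0.1504)·log₂(0.1504) = 0.41106
  -P(2)·log₂(P(2)) = -(0.3312)·log₂(0.3312) = 0.52801
  -P(3)·log₂(P(3)) = -(0.5084)·log₂(0.5084) = 0.49618
  -P(4)·log₂(P(4)) = -(0.01)·log₂(0.01) = 0.06644
H(P) = 0.41106 + 0.52801 + 0.49618 + 0.06644 = 1.50169 bits

log₂(4) = 2.00000 bits

D_KL(P||U) = 2.00000 - 1.50169 = 0.49831 ≈ 0.4983 bits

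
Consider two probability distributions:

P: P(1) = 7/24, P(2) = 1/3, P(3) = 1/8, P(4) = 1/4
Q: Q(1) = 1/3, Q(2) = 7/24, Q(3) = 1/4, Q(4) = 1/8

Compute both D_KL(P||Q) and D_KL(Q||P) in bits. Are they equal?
D_KL(P||Q) = 0.1330 bits, D_KL(Q||P) = 0.1330 bits. Yes, in this case they are equal (although KL divergence is not symmetric in general).

D_KL(P||Q) = Σ P(x) log₂(P(x)/Q(x))

Computing term by term:
  P(1)·log₂(P(1)/Q(1)) = (7/24)·log₂((7/24)/(1/3)) = -0.05619
  P(2)·log₂(P(2)/Q(2)) = (1/3)·log₂((1/3)/(7/24)) = 0.06422
  P(3)·log₂(P(3)/Q(3)) = (1/8)·log₂((1/8)/(1/4)) = -0.12500
  P(4)·log₂(P(4)/Q(4)) = (1/4)·log₂((1/4)/(1/8)) = 0.25000

D_KL(P||Q) = -0.05619 + 0.06422 - 0.12500 + 0.25000 = 0.13303 ≈ 0.1330 bits

D_KL(Q||P) = Σ Q(x) log₂(Q(x)/P(x))

Computing term by term:
  Q(1)·log₂(Q(1)/P(1)) = (1/3)·log₂((1/3)/(7/24)) = 0.06422
  Q(2)·log₂(Q(2)/P(2)) = (7/24)·log₂((7/24)/(1/3)) = -0.05619
  Q(3)·log₂(Q(3)/P(3)) = (1/4)·log₂((1/4)/(1/8)) = 0.25000
  Q(4)·log₂(Q(4)/P(4)) = (1/8)·log₂((1/8)/(1/4)) = -0.12500

D_KL(Q||P) = 0.06422 - 0.05619 + 0.25000 - 0.12500 = 0.13303 ≈ 0.1330 bits

These ARE equal here. Q is P with outcomes relabeled (Q(1) = P(2), Q(2) = P(1), Q(3) = P(4), Q(4) = P(3)) by a relabeling that is its own inverse, so the two sums contain exactly the same terms in a different order. This is a special case — KL divergence is not symmetric in general: D_KL(P||Q) ≠ D_KL(Q||P) for most P, Q.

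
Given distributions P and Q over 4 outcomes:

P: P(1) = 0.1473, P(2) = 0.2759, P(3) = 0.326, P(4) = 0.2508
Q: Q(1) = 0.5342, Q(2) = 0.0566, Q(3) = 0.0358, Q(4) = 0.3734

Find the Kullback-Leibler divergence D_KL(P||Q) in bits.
1.2516 bits

D_KL(P||Q) = Σ P(x) log₂(P(x)/Q(x))

Computing term by term:
  P(1)·log₂(P(1)/Q(1)) = 0.1473·log₂(0.1473/0.5342) = -0.27378
  P(2)·log₂(P(2)/Q(2)) = 0.2759·log₂(0.2759/0.0566) = 0.63051
  P(3)·log₂(P(3)/Q(3)) = 0.326·log₂(0.326/0.0358) = 1.03891
  P(4)·log₂(P(4)/Q(4)) = 0.2508·log₂(0.2508/0.3734) = -0.14401

D_KL(P||Q) = -0.27378 + 0.63051 + 1.03891 - 0.14401 = 1.25163 ≈ 1.2516 bits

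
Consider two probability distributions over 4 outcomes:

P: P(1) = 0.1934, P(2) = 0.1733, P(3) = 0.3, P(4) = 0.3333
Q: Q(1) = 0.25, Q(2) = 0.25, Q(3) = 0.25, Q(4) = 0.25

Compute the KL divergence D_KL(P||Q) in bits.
0.0540 bits

D_KL(P||Q) = Σ P(x) log₂(P(x)/Q(x))

Computing term by term:
  P(1)·log₂(P(1)/Q(1)) = 0.1934·log₂(0.1934/0.25) = -0.07162
  P(2)·log₂(P(2)/Q(2)) = 0.1733·log₂(0.1733/0.25) = -0.09162
  P(3)·log₂(P(3)/Q(3)) = 0.3·log₂(0.3/0.25) = 0.07891
  P(4)·log₂(P(4)/Q(4)) = 0.3333·log₂(0.3333/0.25) = 0.13828

D_KL(P||Q) = -0.07162 - 0.09162 + 0.07891 + 0.13828 = 0.05395 ≈ 0.0540 bits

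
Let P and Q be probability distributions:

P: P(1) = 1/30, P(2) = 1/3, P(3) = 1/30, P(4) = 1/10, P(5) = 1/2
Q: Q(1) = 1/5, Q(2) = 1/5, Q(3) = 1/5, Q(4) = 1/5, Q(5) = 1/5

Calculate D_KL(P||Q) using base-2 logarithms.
0.6343 bits

D_KL(P||Q) = Σ P(x) log₂(P(x)/Q(x))

Computing term by term:
  P(1)·log₂(P(1)/Q(1)) = (1/30)·log₂((1/30)/(1/5)) = -0.08617
  P(2)·log₂(P(2)/Q(2)) = (1/3)·log₂((1/3)/(1/5)) = 0.24566
  P(3)·log₂(P(3)/Q(3)) = (1/30)·log₂((1/30)/(1/5)) = -0.08617
  P(4)·log₂(P(4)/Q(4)) = (1/10)·log₂((1/10)/(1/5)) = -0.10000
  P(5)·log₂(P(5)/Q(5)) = (1/2)·log₂((1/2)/(1/5)) = 0.66096

D_KL(P||Q) = -0.08617 + 0.24566 - 0.08617 - 0.10000 + 0.66096 = 0.63428 ≈ 0.6343 bits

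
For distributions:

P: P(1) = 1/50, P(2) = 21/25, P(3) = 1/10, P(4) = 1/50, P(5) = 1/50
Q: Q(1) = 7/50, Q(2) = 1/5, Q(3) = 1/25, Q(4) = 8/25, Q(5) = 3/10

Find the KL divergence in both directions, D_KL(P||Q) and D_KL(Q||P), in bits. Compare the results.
D_KL(P||Q) = 1.6570 bits, D_KL(Q||P) = 2.3781 bits. D_KL(Q||P) is larger than D_KL(P||Q) by 0.7211 bits; the two directions differ.

D_KL(P||Q) = Σ P(x) log₂(P(x)/Q(x))

Computing term by term:
  P(1)·log₂(P(1)/Q(1)) = (1/50)·log₂((1/50)/(7/50)) = -0.05615
  P(2)·log₂(P(2)/Q(2)) = (21/25)·log₂((21/25)/(1/5)) = 1.73913
  P(3)·log₂(P(3)/Q(3)) = (1/10)·log₂((1/10)/(1/25)) = 0.13219
  P(4)·log₂(P(4)/Q(4)) = (1/50)·log₂((1/50)/(8/25)) = -0.08000
  P(5)·log₂(P(5)/Q(5)) = (1/50)·log₂((1/50)/(3/10)) = -0.07814

D_KL(P||Q) = -0.05615 + 1.73913 + 0.13219 - 0.08000 - 0.07814 = 1.65703 ≈ 1.6570 bits

D_KL(Q||P) = Σ Q(x) log₂(Q(x)/P(x))

Computing term by term:
  Q(1)·log₂(Q(1)/P(1)) = (7/50)·log₂((7/50)/(1/50)) = 0.39303
  Q(2)·log₂(Q(2)/P(2)) = (1/5)·log₂((1/5)/(21/25)) = -0.41408
  Q(3)·log₂(Q(3)/P(3)) = (1/25)·log₂((1/25)/(1/10)) = -0.05288
  Q(4)·log₂(Q(4)/P(4)) = (8/25)·log₂((8/25)/(1/50)) = 1.28000
  Q(5)·log₂(Q(5)/P(5)) = (3/10)·log₂((3/10)/(1/50)) = 1.17207

D_KL(Q||P) = 0.39303 - 0.41408 - 0.05288 + 1.28000 + 1.17207 = 2.37814 ≈ 2.3781 bits

These are NOT equal (difference: 0.7211 bits). KL divergence is asymmetric: D_KL(P||Q) ≠ D_KL(Q||P) in general.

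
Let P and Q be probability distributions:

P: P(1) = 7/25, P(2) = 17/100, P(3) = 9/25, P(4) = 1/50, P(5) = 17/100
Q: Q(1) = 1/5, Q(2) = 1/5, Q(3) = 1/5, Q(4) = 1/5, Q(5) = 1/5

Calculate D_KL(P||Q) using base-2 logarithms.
0.2950 bits

D_KL(P||Q) = Σ P(x) log₂(P(x)/Q(x))

Computing term by term:
  P(1)·log₂(P(1)/Q(1)) = (7/25)·log₂((7/25)/(1/5)) = 0.13592
  P(2)·log₂(P(2)/Q(2)) = (17/100)·log₂((17/100)/(1/5)) = -0.03986
  P(3)·log₂(P(3)/Q(3)) = (9/25)·log₂((9/25)/(1/5)) = 0.30528
  P(4)·log₂(P(4)/Q(4)) = (1/50)·log₂((1/50)/(1/5)) = -0.06644
  P(5)·log₂(P(5)/Q(5)) = (17/100)·log₂((17/100)/(1/5)) = -0.03986

D_KL(P||Q) = 0.13592 - 0.03986 + 0.30528 - 0.06644 - 0.03986 = 0.29504 ≈ 0.2950 bits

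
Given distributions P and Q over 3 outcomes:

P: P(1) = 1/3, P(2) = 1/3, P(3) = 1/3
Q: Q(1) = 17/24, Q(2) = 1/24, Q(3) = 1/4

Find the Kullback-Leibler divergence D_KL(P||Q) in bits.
0.7759 bits

D_KL(P||Q) = Σ P(x) log₂(P(x)/Q(x))

Computing term by term:
  P(1)·log₂(P(1)/Q(1)) = (1/3)·log₂((1/3)/(17/24)) = -0.36249
  P(2)·log₂(P(2)/Q(2)) = (1/3)·log₂((1/3)/(1/24)) = 1.00000
  P(3)·log₂(P(3)/Q(3)) = (1/3)·log₂((1/3)/(1/4)) = 0.13835

D_KL(P||Q) = -0.36249 + 1.00000 + 0.13835 = 0.77586 ≈ 0.7759 bits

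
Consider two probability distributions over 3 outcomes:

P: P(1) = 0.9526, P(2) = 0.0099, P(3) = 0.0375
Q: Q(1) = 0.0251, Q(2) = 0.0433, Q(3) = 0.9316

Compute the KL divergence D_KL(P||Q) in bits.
4.8026 bits

D_KL(P||Q) = Σ P(x) log₂(P(x)/Q(x))

Computing term by term:
  P(1)·log₂(P(1)/Q(1)) = 0.9526·log₂(0.9526/0.0251) = 4.99745
  P(2)·log₂(P(2)/Q(2)) = 0.0099·log₂(0.0099/0.0433) = -0.02108
  P(3)·log₂(P(3)/Q(3)) = 0.0375·log₂(0.0375/0.9316) = -0.17380

D_KL(P||Q) = 4.99745 - 0.02108 - 0.17380 = 4.80257 ≈ 4.8026 bits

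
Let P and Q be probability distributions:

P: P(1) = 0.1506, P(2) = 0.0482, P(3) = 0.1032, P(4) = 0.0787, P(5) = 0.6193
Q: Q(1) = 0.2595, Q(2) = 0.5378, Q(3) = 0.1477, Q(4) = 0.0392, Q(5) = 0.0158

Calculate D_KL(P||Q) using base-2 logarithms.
3.0175 bits

D_KL(P||Q) = Σ P(x) log₂(P(x)/Q(x))

Computing term by term:
  P(1)·log₂(P(1)/Q(1)) = 0.1506·log₂(0.1506/0.2595) = -0.11822
  P(2)·log₂(P(2)/Q(2)) = 0.0482·log₂(0.0482/0.5378) = -0.16773
  P(3)·log₂(P(3)/Q(3)) = 0.1032·log₂(0.1032/0.1477) = -0.05338
  P(4)·log₂(P(4)/Q(4)) = 0.0787·log₂(0.0787/0.0392) = 0.07913
  P(5)·log₂(P(5)/Q(5)) = 0.6193·log₂(0.6193/0.0158) = 3.27773

D_KL(P||Q) = -0.11822 - 0.16773 - 0.05338 + 0.07913 + 3.27773 = 3.01753 ≈ 3.0175 bits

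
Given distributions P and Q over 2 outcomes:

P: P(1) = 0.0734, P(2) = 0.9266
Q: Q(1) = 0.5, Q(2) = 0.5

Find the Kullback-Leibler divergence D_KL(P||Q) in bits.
0.6215 bits

D_KL(P||Q) = Σ P(x) log₂(P(x)/Q(x))

Computing term by term:
  P(1)·log₂(P(1)/Q(1)) = 0.0734·log₂(0.0734/0.5) = -0.20318
  P(2)·log₂(P(2)/Q(2)) = 0.9266·log₂(0.9266/0.5) = 0.82469

D_KL(P||Q) = -0.20318 + 0.82469 = 0.62151 ≈ 0.6215 bits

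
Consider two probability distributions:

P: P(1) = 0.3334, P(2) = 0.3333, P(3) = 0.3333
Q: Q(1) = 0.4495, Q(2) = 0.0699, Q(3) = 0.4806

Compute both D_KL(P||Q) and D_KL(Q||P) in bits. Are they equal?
D_KL(P||Q) = 0.4314 bits, D_KL(Q||P) = 0.2900 bits. No, they are not equal.

D_KL(P||Q) = Σ P(x) log₂(P(x)/Q(x))

Computing term by term:
  P(1)·log₂(P(1)/Q(1)) = 0.3334·log₂(0.3334/0.4495) = -0.14372
  P(2)·log₂(P(2)/Q(2)) = 0.3333·log₂(0.3333/0.0699) = 0.75108
  P(3)·log₂(P(3)/Q(3)) = 0.3333·log₂(0.3333/0.4806) = -0.17599

D_KL(P||Q) = -0.14372 + 0.75108 - 0.17599 = 0.43137 ≈ 0.4314 bits

D_KL(Q||P) = Σ Q(x) log₂(Q(x)/P(x))

Computing term by term:
  Q(1)·log₂(Q(1)/P(1)) = 0.4495·log₂(0.4495/0.3334) = 0.19376
  Q(2)·log₂(Q(2)/P(2)) = 0.0699·log₂(0.0699/0.3333) = -0.15752
  Q(3)·log₂(Q(3)/P(3)) = 0.4806·log₂(0.4806/0.3333) = 0.25376

D_KL(Q||P) = 0.19376 - 0.15752 + 0.25376 = 0.29000 ≈ 0.2900 bits

These are NOT equal (difference: 0.1414 bits). KL divergence is asymmetric: D_KL(P||Q) ≠ D_KL(Q||P) in general.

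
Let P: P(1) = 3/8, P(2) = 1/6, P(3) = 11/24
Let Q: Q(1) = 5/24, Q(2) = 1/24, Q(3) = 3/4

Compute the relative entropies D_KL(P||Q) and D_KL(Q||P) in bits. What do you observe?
D_KL(P||Q) = 0.3257 bits, D_KL(Q||P) = 0.2729 bits. The two directions give different values (D_KL(P||Q) exceeds D_KL(Q||P) by 0.0528 bits): KL divergence is asymmetric.

D_KL(P||Q) = Σ P(x) log₂(P(x)/Q(x))

Computing term by term:
  P(1)·log₂(P(1)/Q(1)) = (3/8)·log₂((3/8)/(5/24)) = 0.31800
  P(2)·log₂(P(2)/Q(2)) = (1/6)·log₂((1/6)/(1/24)) = 0.33333
  P(3)·log₂(P(3)/Q(3)) = (11/24)·log₂((11/24)/(3/4)) = -0.32564

D_KL(P||Q) = 0.31800 + 0.33333 - 0.32564 = 0.32569 ≈ 0.3257 bits

D_KL(Q||P) = Σ Q(x) log₂(Q(x)/P(x))

Computing term by term:
  Q(1)·log₂(Q(1)/P(1)) = (5/24)·log₂((5/24)/(3/8)) = -0.17667
  Q(2)·log₂(Q(2)/P(2)) = (1/24)·log₂((1/24)/(1/6)) = -0.08333
  Q(3)·log₂(Q(3)/P(3)) = (3/4)·log₂((3/4)/(11/24)) = 0.53287

D_KL(Q||P) = -0.17667 - 0.08333 + 0.53287 = 0.27287 ≈ 0.2729 bits

These are NOT equal (difference: 0.0528 bits). KL divergence is asymmetric: D_KL(P||Q) ≠ D_KL(Q||P) in general.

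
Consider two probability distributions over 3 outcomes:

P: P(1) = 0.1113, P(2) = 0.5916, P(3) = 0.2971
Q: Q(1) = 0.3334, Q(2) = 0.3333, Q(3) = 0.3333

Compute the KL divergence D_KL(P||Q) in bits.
0.2643 bits

D_KL(P||Q) = Σ P(x) log₂(P(x)/Q(x))

Computing term by term:
  P(1)·log₂(P(1)/Q(1)) = 0.1113·log₂(0.1113/0.3334) = -0.17617
  P(2)·log₂(P(2)/Q(2)) = 0.5916·log₂(0.5916/0.3333) = 0.48973
  P(3)·log₂(P(3)/Q(3)) = 0.2971·log₂(0.2971/0.3333) = -0.04928

D_KL(P||Q) = -0.17617 + 0.48973 - 0.04928 = 0.26428 ≈ 0.2643 bits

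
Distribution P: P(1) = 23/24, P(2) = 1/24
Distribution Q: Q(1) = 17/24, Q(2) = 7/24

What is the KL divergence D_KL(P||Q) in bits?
0.3010 bits

D_KL(P||Q) = Σ P(x) log₂(P(x)/Q(x))

Computing term by term:
  P(1)·log₂(P(1)/Q(1)) = (23/24)·log₂((23/24)/(17/24)) = 0.41793
  P(2)·log₂(P(2)/Q(2)) = (1/24)·log₂((1/24)/(7/24)) = -0.11697

D_KL(P||Q) = 0.41793 - 0.11697 = 0.30096 ≈ 0.3010 bits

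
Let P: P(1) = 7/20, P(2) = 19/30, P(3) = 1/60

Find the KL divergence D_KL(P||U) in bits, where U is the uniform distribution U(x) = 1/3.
0.5391 bits

U(i) = 1/3 for all i

D_KL(P||U) = Σ P(x) log₂(P(x) / (1/3))
           = Σ P(x) log₂(P(x)) + log₂(3)
           = log₂(3) - H(P)

H(P) = -Σ P(x) log₂(P(x)):
  -P(1)·log₂(P(1)) = -(7/20)·log₂(7/20) = 0.53010
  -P(2)·log₂(P(2)) = -(19/30)·log₂(19/30) = 0.41734
  -P(3)·log₂(P(3)) = -(1/60)·log₂(1/60) = 0.09845
H(P) = 0.53010 + 0.41734 + 0.09845 = 1.04589 bits

log₂(3) = 1.58496 bits

D_KL(P||U) = 1.58496 - 1.04589 = 0.53907 ≈ 0.5391 bits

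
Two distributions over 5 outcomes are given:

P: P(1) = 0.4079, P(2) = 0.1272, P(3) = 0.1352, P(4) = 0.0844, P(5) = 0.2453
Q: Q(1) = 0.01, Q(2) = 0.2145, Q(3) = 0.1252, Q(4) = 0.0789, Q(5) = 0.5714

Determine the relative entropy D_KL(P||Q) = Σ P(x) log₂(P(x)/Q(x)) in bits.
1.8104 bits

D_KL(P||Q) = Σ P(x) log₂(P(x)/Q(x))

Computing term by term:
  P(1)·log₂(P(1)/Q(1)) = 0.4079·log₂(0.4079/0.01) = 2.18232
  P(2)·log₂(P(2)/Q(2)) = 0.1272·log₂(0.1272/0.2145) = -0.09589
  P(3)·log₂(P(3)/Q(3)) = 0.1352·log₂(0.1352/0.1252) = 0.01499
  P(4)·log₂(P(4)/Q(4)) = 0.0844·log₂(0.0844/0.0789) = 0.00821
  P(5)·log₂(P(5)/Q(5)) = 0.2453·log₂(0.2453/0.5714) = -0.29925

D_KL(P||Q) = 2.18232 - 0.09589 + 0.01499 + 0.00821 - 0.29925 = 1.81038 ≈ 1.8104 bits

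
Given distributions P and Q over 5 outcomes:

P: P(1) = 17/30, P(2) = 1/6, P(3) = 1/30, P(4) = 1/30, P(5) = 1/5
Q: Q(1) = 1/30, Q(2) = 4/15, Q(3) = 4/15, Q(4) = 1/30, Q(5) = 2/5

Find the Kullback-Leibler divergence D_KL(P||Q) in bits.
1.9032 bits

D_KL(P||Q) = Σ P(x) log₂(P(x)/Q(x))

Computing term by term:
  P(1)·log₂(P(1)/Q(1)) = (17/30)·log₂((17/30)/(1/30)) = 2.31623
  P(2)·log₂(P(2)/Q(2)) = (1/6)·log₂((1/6)/(4/15)) = -0.11301
  P(3)·log₂(P(3)/Q(3)) = (1/30)·log₂((1/30)/(4/15)) = -0.10000
  P(4)·log₂(P(4)/Q(4)) = (1/30)·log₂((1/30)/(1/30)) = 0.00000
  P(5)·log₂(P(5)/Q(5)) = (1/5)·log₂((1/5)/(2/5)) = -0.20000

D_KL(P||Q) = 2.31623 - 0.11301 - 0.10000 + 0.00000 - 0.20000 = 1.90322 ≈ 1.9032 bits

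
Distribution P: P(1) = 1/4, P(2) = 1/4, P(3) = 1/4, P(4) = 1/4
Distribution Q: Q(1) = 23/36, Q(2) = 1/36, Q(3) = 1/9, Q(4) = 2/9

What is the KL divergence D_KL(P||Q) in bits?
0.7890 bits

D_KL(P||Q) = Σ P(x) log₂(P(x)/Q(x))

Computing term by term:
  P(1)·log₂(P(1)/Q(1)) = (1/4)·log₂((1/4)/(23/36)) = -0.33841
  P(2)·log₂(P(2)/Q(2)) = (1/4)·log₂((1/4)/(1/36)) = 0.79248
  P(3)·log₂(P(3)/Q(3)) = (1/4)·log₂((1/4)/(1/9)) = 0.29248
  P(4)·log₂(P(4)/Q(4)) = (1/4)·log₂((1/4)/(2/9)) = 0.04248

D_KL(P||Q) = -0.33841 + 0.79248 + 0.29248 + 0.04248 = 0.78903 ≈ 0.7890 bits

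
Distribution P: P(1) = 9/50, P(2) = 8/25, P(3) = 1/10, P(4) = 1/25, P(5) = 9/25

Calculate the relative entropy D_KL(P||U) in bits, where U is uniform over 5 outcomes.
0.3020 bits

U(i) = 1/5 for all i

D_KL(P||U) = Σ P(x) log₂(P(x) / (1/5))
           = Σ P(x) log₂(P(x)) + log₂(5)
           = log₂(5) - H(P)

H(P) = -Σ P(x) log₂(P(x)):
  -P(1)·log₂(P(1)) = -(9/50)·log₂(9/50) = 0.44531
  -P(2)·log₂(P(2)) = -(8/25)·log₂(8/25) = 0.52603
  -P(3)·log₂(P(3)) = -(1/10)·log₂(1/10) = 0.33219
  -P(4)·log₂(P(4)) = -(1/25)·log₂(1/25) = 0.18575
  -P(5)·log₂(P(5)) = -(9/25)·log₂(9/25) = 0.53062
H(P) = 0.44531 + 0.52603 + 0.33219 + 0.18575 + 0.53062 = 2.01990 bits

log₂(5) = 2.32193 bits

D_KL(P||U) = 2.32193 - 2.01990 = 0.30203 ≈ 0.3020 bits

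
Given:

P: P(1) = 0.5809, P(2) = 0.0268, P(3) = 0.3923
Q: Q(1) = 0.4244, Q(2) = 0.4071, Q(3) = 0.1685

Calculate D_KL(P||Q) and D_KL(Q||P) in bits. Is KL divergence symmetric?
D_KL(P||Q) = 0.6362 bits, D_KL(Q||P) = 1.2003 bits. No, KL divergence is not symmetric.

D_KL(P||Q) = Σ P(x) log₂(P(x)/Q(x))

Computing term by term:
  P(1)·log₂(P(1)/Q(1)) = 0.5809·log₂(0.5809/0.4244) = 0.26307
  P(2)·log₂(P(2)/Q(2)) = 0.0268·log₂(0.0268/0.4071) = -0.10519
  P(3)·log₂(P(3)/Q(3)) = 0.3923·log₂(0.3923/0.1685) = 0.47830

D_KL(P||Q) = 0.26307 - 0.10519 + 0.47830 = 0.63618 ≈ 0.6362 bits

D_KL(Q||P) = Σ Q(x) log₂(Q(x)/P(x))

Computing term by term:
  Q(1)·log₂(Q(1)/P(1)) = 0.4244·log₂(0.4244/0.5809) = -0.19220
  Q(2)·log₂(Q(2)/P(2)) = 0.4071·log₂(0.4071/0.0268) = 1.59790
  Q(3)·log₂(Q(3)/P(3)) = 0.1685·log₂(0.1685/0.3923) = -0.20544

D_KL(Q||P) = -0.19220 + 1.59790 - 0.20544 = 1.20026 ≈ 1.2003 bits

These are NOT equal (difference: 0.5641 bits). KL divergence is asymmetric: D_KL(P||Q) ≠ D_KL(Q||P) in general.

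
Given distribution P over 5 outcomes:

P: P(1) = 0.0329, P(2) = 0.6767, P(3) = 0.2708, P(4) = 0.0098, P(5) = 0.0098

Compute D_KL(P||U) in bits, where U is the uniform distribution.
1.1374 bits

U(i) = 1/5 for all i

D_KL(P||U) = Σ P(x) log₂(P(x) / (1/5))
           = Σ P(x) log₂(P(x)) + log₂(5)
           = log₂(5) - H(P)

H(P) = -Σ P(x) log₂(P(x)):
  -P(1)·log₂(P(1)) = -(0.0329)·log₂(0.0329) = 0.16206
  -P(2)·log₂(P(2)) = -(0.6767)·log₂(0.6767) = 0.38126
  -P(3)·log₂(P(3)) = -(0.2708)·log₂(0.2708) = 0.51038
  -P(4)·log₂(P(4)) = -(0.0098)·log₂(0.0098) = 0.06540
  -P(5)·log₂(P(5)) = -(0.0098)·log₂(0.0098) = 0.06540
H(P) = 0.16206 + 0.38126 + 0.51038 + 0.06540 + 0.06540 = 1.18450 bits

log₂(5) = 2.32193 bits

D_KL(P||U) = 2.32193 - 1.18450 = 1.13743 ≈ 1.1374 bits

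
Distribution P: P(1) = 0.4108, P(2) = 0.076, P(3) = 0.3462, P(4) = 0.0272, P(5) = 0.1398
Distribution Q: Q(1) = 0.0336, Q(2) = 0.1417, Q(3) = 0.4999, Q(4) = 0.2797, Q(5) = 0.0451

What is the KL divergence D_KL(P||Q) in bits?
1.3687 bits

D_KL(P||Q) = Σ P(x) log₂(P(x)/Q(x))

Computing term by term:
  P(1)·log₂(P(1)/Q(1)) = 0.4108·log₂(0.4108/0.0336) = 1.48377
  P(2)·log₂(P(2)/Q(2)) = 0.076·log₂(0.076/0.1417) = -0.06831
  P(3)·log₂(P(3)/Q(3)) = 0.3462·log₂(0.3462/0.4999) = -0.18350
  P(4)·log₂(P(4)/Q(4)) = 0.0272·log₂(0.0272/0.2797) = -0.09145
  P(5)·log₂(P(5)/Q(5)) = 0.1398·log₂(0.1398/0.0451) = 0.22818

D_KL(P||Q) = 1.48377 - 0.06831 - 0.18350 - 0.09145 + 0.22818 = 1.36869 ≈ 1.3687 bits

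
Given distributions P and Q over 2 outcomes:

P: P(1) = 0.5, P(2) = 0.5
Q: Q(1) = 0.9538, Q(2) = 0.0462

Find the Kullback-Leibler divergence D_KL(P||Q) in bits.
1.2521 bits

D_KL(P||Q) = Σ P(x) log₂(P(x)/Q(x))

Computing term by term:
  P(1)·log₂(P(1)/Q(1)) = 0.5·log₂(0.5/0.9538) = -0.46588
  P(2)·log₂(P(2)/Q(2)) = 0.5·log₂(0.5/0.0462) = 1.71798

D_KL(P||Q) = -0.46588 + 1.71798 = 1.25210 ≈ 1.2521 bits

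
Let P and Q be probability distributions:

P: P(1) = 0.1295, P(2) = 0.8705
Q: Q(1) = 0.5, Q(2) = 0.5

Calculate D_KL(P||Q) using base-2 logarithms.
0.4439 bits

D_KL(P||Q) = Σ P(x) log₂(P(x)/Q(x))

Computing term by term:
  P(1)·log₂(P(1)/Q(1)) = 0.1295·log₂(0.1295/0.5) = -0.25239
  P(2)·log₂(P(2)/Q(2)) = 0.8705·log₂(0.8705/0.5) = 0.69633

D_KL(P||Q) = -0.25239 + 0.69633 = 0.44394 ≈ 0.4439 bits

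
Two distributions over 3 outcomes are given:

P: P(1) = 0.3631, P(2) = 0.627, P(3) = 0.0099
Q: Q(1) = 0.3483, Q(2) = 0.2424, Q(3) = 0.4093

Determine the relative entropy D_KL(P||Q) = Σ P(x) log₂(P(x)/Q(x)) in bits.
0.8283 bits

D_KL(P||Q) = Σ P(x) log₂(P(x)/Q(x))

Computing term by term:
  P(1)·log₂(P(1)/Q(1)) = 0.3631·log₂(0.3631/0.3483) = 0.02180
  P(2)·log₂(P(2)/Q(2)) = 0.627·log₂(0.627/0.2424) = 0.85966
  P(3)·log₂(P(3)/Q(3)) = 0.0099·log₂(0.0099/0.4093) = -0.05316

D_KL(P||Q) = 0.02180 + 0.85966 - 0.05316 = 0.82830 ≈ 0.8283 bits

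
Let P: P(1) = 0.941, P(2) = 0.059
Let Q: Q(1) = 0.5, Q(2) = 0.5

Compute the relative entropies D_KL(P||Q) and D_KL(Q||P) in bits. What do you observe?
D_KL(P||Q) = 0.6765 bits, D_KL(Q||P) = 1.0854 bits. The two directions give different values (D_KL(Q||P) exceeds D_KL(P||Q) by 0.4089 bits): KL divergence is asymmetric.

D_KL(P||Q) = Σ P(x) log₂(P(x)/Q(x))

Computing term by term:
  P(1)·log₂(P(1)/Q(1)) = 0.941·log₂(0.941/0.5) = 0.85844
  P(2)·log₂(P(2)/Q(2)) = 0.059·log₂(0.059/0.5) = -0.18191

D_KL(P||Q) = 0.85844 - 0.18191 = 0.67653 ≈ 0.6765 bits

D_KL(Q||P) = Σ Q(x) log₂(Q(x)/P(x))

Computing term by term:
  Q(1)·log₂(Q(1)/P(1)) = 0.5·log₂(0.5/0.941) = -0.45613
  Q(2)·log₂(Q(2)/P(2)) = 0.5·log₂(0.5/0.059) = 1.54157

D_KL(Q||P) = -0.45613 + 1.54157 = 1.08544 ≈ 1.0854 bits

These are NOT equal (difference: 0.4089 bits). KL divergence is asymmetric: D_KL(P||Q) ≠ D_KL(Q||P) in general.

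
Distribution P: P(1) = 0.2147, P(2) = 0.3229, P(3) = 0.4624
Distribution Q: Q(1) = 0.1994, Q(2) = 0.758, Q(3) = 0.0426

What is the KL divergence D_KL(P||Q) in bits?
1.2161 bits

D_KL(P||Q) = Σ P(x) log₂(P(x)/Q(x))

Computing term by term:
  P(1)·log₂(P(1)/Q(1)) = 0.2147·log₂(0.2147/0.1994) = 0.02290
  P(2)·log₂(P(2)/Q(2)) = 0.3229·log₂(0.3229/0.758) = -0.39753
  P(3)·log₂(P(3)/Q(3)) = 0.4624·log₂(0.4624/0.0426) = 1.59076

D_KL(P||Q) = 0.02290 - 0.39753 + 1.59076 = 1.21613 ≈ 1.2161 bits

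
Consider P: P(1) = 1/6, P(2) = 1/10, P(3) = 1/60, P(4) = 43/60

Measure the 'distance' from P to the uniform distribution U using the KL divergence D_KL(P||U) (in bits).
0.7941 bits

U(i) = 1/4 for all i

D_KL(P||U) = Σ P(x) log₂(P(x) / (1/4))
           = Σ P(x) log₂(P(x)) + log₂(4)
           = log₂(4) - H(P)

H(P) = -Σ P(x) log₂(P(x)):
  -P(1)·log₂(P(1)) = -(1/6)·log₂(1/6) = 0.43083
  -P(2)·log₂(P(2)) = -(1/10)·log₂(1/10) = 0.33219
  -P(3)·log₂(P(3)) = -(1/60)·log₂(1/60) = 0.09845
  -P(4)·log₂(P(4)) = -(43/60)·log₂(43/60) = 0.34445
H(P) = 0.43083 + 0.33219 + 0.09845 + 0.34445 = 1.20592 bits

log₂(4) = 2.00000 bits

D_KL(P||U) = 2.00000 - 1.20592 = 0.79408 ≈ 0.7941 bits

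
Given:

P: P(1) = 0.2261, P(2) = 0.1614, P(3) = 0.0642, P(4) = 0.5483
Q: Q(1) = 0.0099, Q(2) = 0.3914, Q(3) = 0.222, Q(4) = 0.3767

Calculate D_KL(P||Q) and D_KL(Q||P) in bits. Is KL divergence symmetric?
D_KL(P||Q) = 0.9962 bits, D_KL(Q||P) = 0.6489 bits. No, KL divergence is not symmetric.

D_KL(P||Q) = Σ P(x) log₂(P(x)/Q(x))

Computing term by term:
  P(1)·log₂(P(1)/Q(1)) = 0.2261·log₂(0.2261/0.0099) = 1.02048
  P(2)·log₂(P(2)/Q(2)) = 0.1614·log₂(0.1614/0.3914) = -0.20627
  P(3)·log₂(P(3)/Q(3)) = 0.0642·log₂(0.0642/0.222) = -0.11491
  P(4)·log₂(P(4)/Q(4)) = 0.5483·log₂(0.5483/0.3767) = 0.29693

D_KL(P||Q) = 1.02048 - 0.20627 - 0.11491 + 0.29693 = 0.99623 ≈ 0.9962 bits

D_KL(Q||P) = Σ Q(x) log₂(Q(x)/P(x))

Computing term by term:
  Q(1)·log₂(Q(1)/P(1)) = 0.0099·log₂(0.0099/0.2261) = -0.04468
  Q(2)·log₂(Q(2)/P(2)) = 0.3914·log₂(0.3914/0.1614) = 0.50021
  Q(3)·log₂(Q(3)/P(3)) = 0.222·log₂(0.222/0.0642) = 0.39736
  Q(4)·log₂(Q(4)/P(4)) = 0.3767·log₂(0.3767/0.5483) = -0.20400

D_KL(Q||P) = -0.04468 + 0.50021 + 0.39736 - 0.20400 = 0.64889 ≈ 0.6489 bits

These are NOT equal (difference: 0.3473 bits). KL divergence is asymmetric: D_KL(P||Q) ≠ D_KL(Q||P) in general.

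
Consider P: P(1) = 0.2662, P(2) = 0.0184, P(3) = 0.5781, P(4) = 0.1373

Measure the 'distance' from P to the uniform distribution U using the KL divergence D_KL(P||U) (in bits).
0.5353 bits

U(i) = 1/4 for all i

D_KL(P||U) = Σ P(x) log₂(P(x) / (1/4))
           = Σ P(x) log₂(P(x)) + log₂(4)
           = log₂(4) - H(P)

H(P) = -Σ P(x) log₂(P(x)):
  -P(1)·log₂(P(1)) = -(0.2662)·log₂(0.2662) = 0.50829
  -P(2)·log₂(P(2)) = -(0.0184)·log₂(0.0184) = 0.10606
  -P(3)·log₂(P(3)) = -(0.5781)·log₂(0.5781) = 0.45705
  -P(4)·log₂(P(4)) = -(0.1373)·log₂(0.1373) = 0.39331
H(P) = 0.50829 + 0.10606 + 0.45705 + 0.39331 = 1.46471 bits

log₂(4) = 2.00000 bits

D_KL(P||U) = 2.00000 - 1.46471 = 0.53529 ≈ 0.5353 bits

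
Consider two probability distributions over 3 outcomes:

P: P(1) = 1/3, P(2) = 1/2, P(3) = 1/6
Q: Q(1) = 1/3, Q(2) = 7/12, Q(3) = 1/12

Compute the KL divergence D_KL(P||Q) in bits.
0.0555 bits

D_KL(P||Q) = Σ P(x) log₂(P(x)/Q(x))

Computing term by term:
  P(1)·log₂(P(1)/Q(1)) = (1/3)·log₂((1/3)/(1/3)) = 0.00000
  P(2)·log₂(P(2)/Q(2)) = (1/2)·log₂((1/2)/(7/12)) = -0.11120
  P(3)·log₂(P(3)/Q(3)) = (1/6)·log₂((1/6)/(1/12)) = 0.16667

D_KL(P||Q) = 0.00000 - 0.11120 + 0.16667 = 0.05547 ≈ 0.0555 bits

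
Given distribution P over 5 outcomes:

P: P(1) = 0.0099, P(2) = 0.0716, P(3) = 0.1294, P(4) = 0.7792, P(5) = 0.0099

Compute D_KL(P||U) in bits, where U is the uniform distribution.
1.2555 bits

U(i) = 1/5 for all i

D_KL(P||U) = Σ P(x) log₂(P(x) / (1/5))
           = Σ P(x) log₂(P(x)) + log₂(5)
           = log₂(5) - H(P)

H(P) = -Σ P(x) log₂(P(x)):
  -P(1)·log₂(P(1)) = -(0.0099)·log₂(0.0099) = 0.06592
  -P(2)·log₂(P(2)) = -(0.0716)·log₂(0.0716) = 0.27236
  -P(3)·log₂(P(3)) = -(0.1294)·log₂(0.1294) = 0.38174
  -P(4)·log₂(P(4)) = -(0.7792)·log₂(0.7792) = 0.28046
  -P(5)·log₂(P(5)) = -(0.0099)·log₂(0.0099) = 0.06592
H(P) = 0.06592 + 0.27236 + 0.38174 + 0.28046 + 0.06592 = 1.06640 bits

log₂(5) = 2.32193 bits

D_KL(P||U) = 2.32193 - 1.06640 = 1.25553 ≈ 1.2555 bits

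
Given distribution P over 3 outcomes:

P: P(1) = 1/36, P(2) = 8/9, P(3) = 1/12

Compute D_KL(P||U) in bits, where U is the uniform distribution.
0.9916 bits

U(i) = 1/3 for all i

D_KL(P||U) = Σ P(x) log₂(P(x) / (1/3))
           = Σ P(x) log₂(P(x)) + log₂(3)
           = log₂(3) - H(P)

H(P) = -Σ P(x) log₂(P(x)):
  -P(1)·log₂(P(1)) = -(1/36)·log₂(1/36) = 0.14361
  -P(2)·log₂(P(2)) = -(8/9)·log₂(8/9) = 0.15104
  -P(3)·log₂(P(3)) = -(1/12)·log₂(1/12) = 0.29875
H(P) = 0.14361 + 0.15104 + 0.29875 = 0.59340 bits

log₂(3) = 1.58496 bits

D_KL(P||U) = 1.58496 - 0.59340 = 0.99156 ≈ 0.9916 bits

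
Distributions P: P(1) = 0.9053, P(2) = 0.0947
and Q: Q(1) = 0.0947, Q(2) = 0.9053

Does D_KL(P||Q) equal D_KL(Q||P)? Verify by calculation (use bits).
D_KL(P||Q) = 2.6401 bits, D_KL(Q||P) = 2.6401 bits. Yes — for this pair D_KL(P||Q) = D_KL(Q||P).

D_KL(P||Q) = Σ P(x) log₂(P(x)/Q(x))

Computing term by term:
  P(1)·log₂(P(1)/Q(1)) = 0.9053·log₂(0.9053/0.0947) = 2.94853
  P(2)·log₂(P(2)/Q(2)) = 0.0947·log₂(0.0947/0.9053) = -0.30843

D_KL(P||Q) = 2.94853 - 0.30843 = 2.64010 ≈ 2.6401 bits

D_KL(Q||P) = Σ Q(x) log₂(Q(x)/P(x))

Computing term by term:
  Q(1)·log₂(Q(1)/P(1)) = 0.0947·log₂(0.0947/0.9053) = -0.30843
  Q(2)·log₂(Q(2)/P(2)) = 0.9053·log₂(0.9053/0.0947) = 2.94853

D_KL(Q||P) = -0.30843 + 2.94853 = 2.64010 ≈ 2.6401 bits

These ARE equal here. Q is P with outcomes relabeled (Q(1) = P(2), Q(2) = P(1)) by a relabeling that is its own inverse, so the two sums contain exactly the same terms in a different order. This is a special case — KL divergence is not symmetric in general: D_KL(P||Q) ≠ D_KL(Q||P) for most P, Q.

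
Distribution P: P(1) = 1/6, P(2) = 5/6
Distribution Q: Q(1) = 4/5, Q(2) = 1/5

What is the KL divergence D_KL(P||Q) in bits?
1.3386 bits

D_KL(P||Q) = Σ P(x) log₂(P(x)/Q(x))

Computing term by term:
  P(1)·log₂(P(1)/Q(1)) = (1/6)·log₂((1/6)/(4/5)) = -0.37717
  P(2)·log₂(P(2)/Q(2)) = (5/6)·log₂((5/6)/(1/5)) = 1.71574

D_KL(P||Q) = -0.37717 + 1.71574 = 1.33857 ≈ 1.3386 bits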